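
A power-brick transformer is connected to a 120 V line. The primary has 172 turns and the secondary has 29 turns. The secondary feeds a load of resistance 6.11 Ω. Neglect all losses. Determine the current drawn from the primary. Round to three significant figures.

V_s = V_p × N_s/N_p = 120 × 29/172 = 20.233 V.
I_s = V_s/R = 20.233/6.11 = 3.3114 A.
For an ideal transformer I_p N_p = I_s N_s, so I_p = 3.3114 × 29/172 = 0.558 A.

I_p ≈ 0.558 A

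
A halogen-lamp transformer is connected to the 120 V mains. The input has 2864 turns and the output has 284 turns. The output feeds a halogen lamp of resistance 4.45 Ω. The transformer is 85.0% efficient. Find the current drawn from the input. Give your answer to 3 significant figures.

I_in ≈ 0.312 A

V_out = 120 × 284/2864 = 11.899 V.
I_out = V_out/R = 11.899/4.45 = 2.6740 A.
P_out = V_out I_out = 11.899 × 2.6740 = 31.819 W.
P_in = P_out/η = 31.819/0.850 = 37.435 W.
I_in = P_in/V_in = 37.435/120 = 0.312 A.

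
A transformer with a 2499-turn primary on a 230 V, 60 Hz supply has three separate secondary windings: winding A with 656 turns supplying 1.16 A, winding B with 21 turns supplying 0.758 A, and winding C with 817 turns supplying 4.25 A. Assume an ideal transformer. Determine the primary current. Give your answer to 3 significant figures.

V_A = 230 × 656/2499 = 60.376 V; V_B = 230 × 21/2499 = 1.9328 V; V_C = 230 × 817/2499 = 75.194 V.
P_out = V_A I_A + V_B I_B + V_C I_C = 60.376×1.16 + 1.9328×0.758 + 75.194×4.25 = 70.036 + 1.4650 + 319.57 = 391.08 W.
Ideal ⇒ P_in = P_out, so I_p = P_out/V_p = 391.08/230 = 1.70 A.

I_p ≈ 1.70 A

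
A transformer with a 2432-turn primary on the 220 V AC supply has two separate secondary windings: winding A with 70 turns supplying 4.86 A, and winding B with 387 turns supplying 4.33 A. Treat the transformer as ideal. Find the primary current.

V_A = 220 × 70/2432 = 6.3322 V; V_B = 220 × 387/2432 = 35.008 V.
P_out = V_A I_A + V_B I_B = 6.3322×4.86 + 35.008×4.33 = 30.775 + 151.59 = 182.36 W.
Ideal ⇒ P_in = P_out, so I_p = P_out/V_p = 182.36/220 = 0.829 A.

I_p ≈ 0.829 A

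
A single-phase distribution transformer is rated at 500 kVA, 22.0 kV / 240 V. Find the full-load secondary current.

I_s = S/V_s = 500000/240 = 2080 A.

I_s ≈ 2080 A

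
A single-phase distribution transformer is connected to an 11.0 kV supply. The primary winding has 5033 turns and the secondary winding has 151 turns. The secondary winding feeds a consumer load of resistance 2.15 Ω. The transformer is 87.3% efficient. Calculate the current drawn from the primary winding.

I_p ≈ 5.28 A

V_s = 11000 × 151/5033 = 330.02 V.
I_s = V_s/R = 330.02/2.15 = 153.50 A.
P_out = V_s I_s = 330.02 × 153.50 = 50658 W.
P_in = P_out/η = 50658/0.873 = 58027 W.
I_p = P_in/V_p = 58027/11000 = 5.28 A.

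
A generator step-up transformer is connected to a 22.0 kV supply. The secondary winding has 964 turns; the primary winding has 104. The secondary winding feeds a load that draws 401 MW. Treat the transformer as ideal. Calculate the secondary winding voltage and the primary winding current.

V_s ≈ 204000 V, I_p ≈ 18200 A

V_s = V_p × N_s/N_p = 22000 × 964/104 = 203920 V.
I_s = P/V_s = 4.01×10^8/203920 = 1966.4 A.
I_p = I_s × N_s/N_p = 1966.4 × 964/104 = 18200 A.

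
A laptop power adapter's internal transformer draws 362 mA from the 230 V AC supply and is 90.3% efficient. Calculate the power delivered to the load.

P_out ≈ 75.2 W

P_in = V_p I_p = 230 × 0.362 = 83.260 W.
P_out = η P_in = 0.903 × 83.260 = 75.2 W.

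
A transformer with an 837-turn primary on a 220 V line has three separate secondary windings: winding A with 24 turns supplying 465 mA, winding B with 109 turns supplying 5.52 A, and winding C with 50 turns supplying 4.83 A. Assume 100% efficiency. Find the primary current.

I_p ≈ 1.02 A

V_A = 220 × 24/837 = 6.3082 V; V_B = 220 × 109/837 = 28.650 V; V_C = 220 × 50/837 = 13.142 V.
P_out = V_A I_A + V_B I_B + V_C I_C = 6.3082×0.465 + 28.650×5.52 + 13.142×4.83 = 2.9333 + 158.15 + 63.477 = 224.56 W.
Ideal ⇒ P_in = P_out, so I_p = P_out/V_p = 224.56/220 = 1.02 A.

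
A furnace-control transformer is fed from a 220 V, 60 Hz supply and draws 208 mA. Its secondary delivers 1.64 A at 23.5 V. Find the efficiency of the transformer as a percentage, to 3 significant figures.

P_in = 220 × 0.208 = 45.7600 W.
P_out = 23.5 × 1.64 = 38.5400 W.
η = P_out/P_in = 38.5400/45.7600 = 0.842.

η ≈ 84.2%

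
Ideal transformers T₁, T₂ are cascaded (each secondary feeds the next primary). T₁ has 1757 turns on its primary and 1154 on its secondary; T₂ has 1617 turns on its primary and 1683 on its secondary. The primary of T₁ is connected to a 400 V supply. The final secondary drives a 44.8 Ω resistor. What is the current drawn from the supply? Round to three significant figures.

I_supply ≈ 4.17 A

Secondary of T₁: V = 400.00 × 1154/1757 = 262.72 V.
Secondary of T₂: V = 262.72 × 1683/1617 = 273.44 V.
I_load = 273.44/44.8 = 6.1037 A, so P_out = 273.44 × 6.1037 = 1669.0 W.
All ideal ⇒ P_in = P_out, so I_supply = 1669.0/400 = 4.17 A.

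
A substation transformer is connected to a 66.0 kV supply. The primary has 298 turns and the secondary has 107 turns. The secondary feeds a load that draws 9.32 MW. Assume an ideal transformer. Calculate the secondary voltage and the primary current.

V_s ≈ 23700 V, I_p ≈ 141 A

V_s = V_p × N_s/N_p = 66000 × 107/298 = 23698 V.
I_s = P/V_s = 9.32×10^6/23698 = 393.28 A.
I_p = I_s × N_s/N_p = 393.28 × 107/298 = 141 A.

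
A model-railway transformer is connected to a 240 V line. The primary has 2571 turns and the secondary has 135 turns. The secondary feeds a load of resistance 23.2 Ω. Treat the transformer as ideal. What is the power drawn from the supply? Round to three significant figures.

P ≈ 6.85 W

V_s = V_p × N_s/N_p = 240 × 135/2571 = 12.602 V.
I_s = V_s/R = 12.602/23.2 = 0.54319 A.
I_p = I_s × N_s/N_p = 0.54319 × 135/2571 = 0.028522 A.
P = V_p I_p = 240 × 0.028522 = 6.85 W.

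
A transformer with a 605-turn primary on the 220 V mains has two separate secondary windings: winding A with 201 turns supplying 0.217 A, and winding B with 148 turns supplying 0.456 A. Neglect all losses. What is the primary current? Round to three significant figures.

I_p ≈ 0.184 A

V_A = 220 × 201/605 = 73.091 V; V_B = 220 × 148/605 = 53.818 V.
P_out = V_A I_A + V_B I_B = 73.091×0.217 + 53.818×0.456 = 15.861 + 24.541 = 40.402 W.
Ideal ⇒ P_in = P_out, so I_p = P_out/V_p = 40.402/220 = 0.184 A.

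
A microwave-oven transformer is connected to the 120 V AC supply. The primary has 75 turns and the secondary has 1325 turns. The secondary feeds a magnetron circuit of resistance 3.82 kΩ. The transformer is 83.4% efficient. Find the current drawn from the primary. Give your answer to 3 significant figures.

V_s = 120 × 1325/75 = 2120.0 V.
I_s = V_s/R = 2120.0/3820 = 0.55497 A.
P_out = V_s I_s = 2120.0 × 0.55497 = 1176.5 W.
P_in = P_out/η = 1176.5/0.834 = 1410.7 W.
I_p = P_in/V_p = 1410.7/120 = 11.8 A.

I_p ≈ 11.8 A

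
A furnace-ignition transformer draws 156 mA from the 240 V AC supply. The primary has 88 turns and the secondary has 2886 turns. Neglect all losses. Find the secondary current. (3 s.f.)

I_s ≈ 0.00476 A

I_s/I_p = N_p/N_s, so I_s = 0.156 × 88/2886 = 0.00476 A.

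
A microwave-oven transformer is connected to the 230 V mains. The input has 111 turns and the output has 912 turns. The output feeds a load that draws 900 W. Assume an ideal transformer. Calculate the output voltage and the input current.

V_out ≈ 1890 V, I_in ≈ 3.91 A

V_out = V_in × N_out/N_in = 230 × 912/111 = 1889.7 V.
I_out = P/V_out = 900/1889.7 = 0.47626 A.
I_in = I_out × N_out/N_in = 0.47626 × 912/111 = 3.91 A.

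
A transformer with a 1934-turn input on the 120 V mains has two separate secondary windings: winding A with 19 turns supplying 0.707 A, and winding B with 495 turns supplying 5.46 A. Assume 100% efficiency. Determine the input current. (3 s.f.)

V_A = 120 × 19/1934 = 1.1789 V; V_B = 120 × 495/1934 = 30.714 V.
P_out = V_A I_A + V_B I_B = 1.1789×0.707 + 30.714×5.46 = 0.83349 + 167.70 = 168.53 W.
Ideal ⇒ P_in = P_out, so I_in = P_out/V_in = 168.53/120 = 1.40 A.

I_in ≈ 1.40 A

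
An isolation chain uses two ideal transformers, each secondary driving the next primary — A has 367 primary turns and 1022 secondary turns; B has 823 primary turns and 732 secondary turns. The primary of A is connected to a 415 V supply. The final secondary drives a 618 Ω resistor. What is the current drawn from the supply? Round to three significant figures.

I_supply ≈ 4.12 A

After A: V = 415.00 × 1022/367 = 1155.7 V.
After B: V = 1155.7 × 732/823 = 1027.9 V.
I_load = 1027.9/618 = 1.6632 A, so P_out = 1027.9 × 1.6632 = 1709.6 W.
All ideal ⇒ P_in = P_out, so I_supply = 1709.6/415 = 4.12 A.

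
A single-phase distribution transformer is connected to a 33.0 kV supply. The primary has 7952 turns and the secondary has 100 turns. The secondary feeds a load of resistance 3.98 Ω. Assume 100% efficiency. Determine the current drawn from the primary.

I_p ≈ 1.31 A

V_s = V_p × N_s/N_p = 33000 × 100/7952 = 414.99 V.
I_s = V_s/R = 414.99/3.98 = 104.27 A.
For an ideal transformer I_p N_p = I_s N_s, so I_p = 104.27 × 100/7952 = 1.31 A.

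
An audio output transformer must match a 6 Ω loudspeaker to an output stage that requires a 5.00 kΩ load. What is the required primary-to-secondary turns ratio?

Z_p/Z_s = (N_p/N_s)², so N_p/N_s = √(5000/6) = √833 = 28.9.

N_p/N_s ≈ 28.9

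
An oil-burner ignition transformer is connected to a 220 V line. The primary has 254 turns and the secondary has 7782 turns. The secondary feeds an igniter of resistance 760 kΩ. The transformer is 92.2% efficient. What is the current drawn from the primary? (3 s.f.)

I_p ≈ 0.295 A

V_s = 220 × 7782/254 = 6740.3 V.
I_s = V_s/R = 6740.3/760000 = 0.0088688 A.
P_out = V_s I_s = 6740.3 × 0.0088688 = 59.779 W.
P_in = P_out/η = 59.779/0.922 = 64.836 W.
I_p = P_in/V_p = 64.836/220 = 0.295 A.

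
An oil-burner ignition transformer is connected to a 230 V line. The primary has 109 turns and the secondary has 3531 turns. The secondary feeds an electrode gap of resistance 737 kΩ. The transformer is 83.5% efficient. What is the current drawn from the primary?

I_p ≈ 0.392 A

V_s = 230 × 3531/109 = 7450.7 V.
I_s = V_s/R = 7450.7/737000 = 0.010110 A.
P_out = V_s I_s = 7450.7 × 0.010110 = 75.324 W.
P_in = P_out/η = 75.324/0.835 = 90.208 W.
I_p = P_in/V_p = 90.208/230 = 0.392 A.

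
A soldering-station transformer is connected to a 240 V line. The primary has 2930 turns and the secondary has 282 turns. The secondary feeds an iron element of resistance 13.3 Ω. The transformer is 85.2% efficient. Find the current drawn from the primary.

V_s = 240 × 282/2930 = 23.099 V.
I_s = V_s/R = 23.099/13.3 = 1.7368 A.
P_out = V_s I_s = 23.099 × 1.7368 = 40.117 W.
P_in = P_out/η = 40.117/0.852 = 47.086 W.
I_p = P_in/V_p = 47.086/240 = 0.196 A.

I_p ≈ 0.196 A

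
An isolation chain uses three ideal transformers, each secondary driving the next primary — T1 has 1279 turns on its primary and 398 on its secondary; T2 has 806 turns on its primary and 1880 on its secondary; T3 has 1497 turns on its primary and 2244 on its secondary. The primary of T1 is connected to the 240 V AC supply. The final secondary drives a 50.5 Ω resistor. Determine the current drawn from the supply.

After T1: V = 240.00 × 398/1279 = 74.683 V.
After T2: V = 74.683 × 1880/806 = 174.20 V.
After T3: V = 174.20 × 2244/1497 = 261.12 V.
I_load = 261.12/50.5 = 5.1708 A, so P_out = 261.12 × 5.1708 = 1350.2 W.
All ideal ⇒ P_in = P_out, so I_supply = 1350.2/240 = 5.63 A.

I_supply ≈ 5.63 A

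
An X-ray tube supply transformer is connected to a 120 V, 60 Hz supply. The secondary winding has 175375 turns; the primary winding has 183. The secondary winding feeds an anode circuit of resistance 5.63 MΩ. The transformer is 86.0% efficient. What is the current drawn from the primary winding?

V_s = 120 × 175375/183 = 115000 V.
I_s = V_s/R = 115000/(5.63×10^6) = 0.020426 A.
P_out = V_s I_s = 115000 × 0.020426 = 2349.0 W.
P_in = P_out/η = 2349.0/0.860 = 2731.4 W.
I_p = P_in/V_p = 2731.4/120 = 22.8 A.

I_p ≈ 22.8 A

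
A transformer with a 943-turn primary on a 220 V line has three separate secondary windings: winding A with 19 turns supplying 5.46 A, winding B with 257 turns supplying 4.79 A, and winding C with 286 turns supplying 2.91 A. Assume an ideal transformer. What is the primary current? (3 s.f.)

I_p ≈ 2.30 A

V_A = 220 × 19/943 = 4.4327 V; V_B = 220 × 257/943 = 59.958 V; V_C = 220 × 286/943 = 66.723 V.
P_out = V_A I_A + V_B I_B + V_C I_C = 4.4327×5.46 + 59.958×4.79 + 66.723×2.91 = 24.202 + 287.20 + 194.16 = 505.56 W.
Ideal ⇒ P_in = P_out, so I_p = P_out/V_p = 505.56/220 = 2.30 A.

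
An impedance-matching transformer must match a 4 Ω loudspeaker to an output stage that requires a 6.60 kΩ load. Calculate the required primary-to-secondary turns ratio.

N_p/N_s ≈ 40.6

Z_p/Z_s = (N_p/N_s)², so N_p/N_s = √(6600/4) = √1650 = 40.6.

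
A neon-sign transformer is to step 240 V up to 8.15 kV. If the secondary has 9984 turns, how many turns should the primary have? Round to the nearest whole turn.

N_p/N_s = V_p/V_s, so N_p = 9984 × 240/8150 = 294.0 ≈ 294 turns.

N_p = 294 turns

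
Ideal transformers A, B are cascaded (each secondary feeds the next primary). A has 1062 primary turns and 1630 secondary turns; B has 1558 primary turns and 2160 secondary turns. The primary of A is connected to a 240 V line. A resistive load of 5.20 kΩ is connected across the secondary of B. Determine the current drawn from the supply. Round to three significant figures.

Secondary of A: V = 240.00 × 1630/1062 = 368.36 V.
Secondary of B: V = 368.36 × 2160/1558 = 510.69 V.
I_load = 510.69/5200 = 0.098210 A, so P_out = 510.69 × 0.098210 = 50.155 W.
All ideal ⇒ P_in = P_out, so I_supply = 50.155/240 = 0.209 A.

I_supply ≈ 0.209 A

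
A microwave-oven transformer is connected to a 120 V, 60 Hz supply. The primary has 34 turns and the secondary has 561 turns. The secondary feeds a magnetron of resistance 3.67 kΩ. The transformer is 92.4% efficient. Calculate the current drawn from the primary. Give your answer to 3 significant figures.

I_p ≈ 9.63 A

V_s = 120 × 561/34 = 1980.0 V.
I_s = V_s/R = 1980.0/3670 = 0.53951 A.
P_out = V_s I_s = 1980.0 × 0.53951 = 1068.2 W.
P_in = P_out/η = 1068.2/0.924 = 1156.1 W.
I_p = P_in/V_p = 1156.1/120 = 9.63 A.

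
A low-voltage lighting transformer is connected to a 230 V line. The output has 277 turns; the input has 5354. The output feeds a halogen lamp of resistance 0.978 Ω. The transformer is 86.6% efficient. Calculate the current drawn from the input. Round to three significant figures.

I_in ≈ 0.727 A

V_out = 230 × 277/5354 = 11.900 V.
I_out = V_out/R = 11.900/0.978 = 12.167 A.
P_out = V_out I_out = 11.900 × 12.167 = 144.78 W.
P_in = P_out/η = 144.78/0.866 = 167.19 W.
I_in = P_in/V_in = 167.19/230 = 0.727 A.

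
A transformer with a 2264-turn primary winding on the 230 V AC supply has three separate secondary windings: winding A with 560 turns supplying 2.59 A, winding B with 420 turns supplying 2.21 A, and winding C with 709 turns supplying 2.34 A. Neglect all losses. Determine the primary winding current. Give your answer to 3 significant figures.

I_p ≈ 1.78 A

V_A = 230 × 560/2264 = 56.890 V; V_B = 230 × 420/2264 = 42.668 V; V_C = 230 × 709/2264 = 72.027 V.
P_out = V_A I_A + V_B I_B + V_C I_C = 56.890×2.59 + 42.668×2.21 + 72.027×2.34 = 147.35 + 94.296 + 168.54 = 410.19 W.
Ideal ⇒ P_in = P_out, so I_p = P_out/V_p = 410.19/230 = 1.78 A.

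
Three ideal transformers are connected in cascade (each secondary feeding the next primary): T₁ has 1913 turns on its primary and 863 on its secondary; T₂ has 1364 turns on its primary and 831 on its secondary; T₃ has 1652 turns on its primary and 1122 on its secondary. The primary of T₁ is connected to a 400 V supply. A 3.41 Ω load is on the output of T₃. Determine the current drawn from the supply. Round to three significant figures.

I_supply ≈ 4.09 A

After T₁: V = 400.00 × 863/1913 = 180.45 V.
After T₂: V = 180.45 × 831/1364 = 109.94 V.
After T₃: V = 109.94 × 1122/1652 = 74.666 V.
I_load = 74.666/3.41 = 21.896 A, so P_out = 74.666 × 21.896 = 1634.9 W.
All ideal ⇒ P_in = P_out, so I_supply = 1634.9/400 = 4.09 A.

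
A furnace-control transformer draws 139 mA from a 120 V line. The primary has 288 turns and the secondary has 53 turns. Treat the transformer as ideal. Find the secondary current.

I_s/I_p = N_p/N_s, so I_s = 0.139 × 288/53 = 0.755 A.

I_s ≈ 0.755 A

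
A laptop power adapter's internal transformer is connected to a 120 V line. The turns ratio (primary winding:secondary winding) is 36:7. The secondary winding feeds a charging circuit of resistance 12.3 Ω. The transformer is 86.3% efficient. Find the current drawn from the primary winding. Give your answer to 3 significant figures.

I_p ≈ 0.427 A

V_s = 120 × 7/36 = 23.333 V.
I_s = V_s/R = 23.333/12.3 = 1.8970 A.
P_out = V_s I_s = 23.333 × 1.8970 = 44.264 W.
P_in = P_out/η = 44.264/0.863 = 51.291 W.
I_p = P_in/V_p = 51.291/120 = 0.427 A.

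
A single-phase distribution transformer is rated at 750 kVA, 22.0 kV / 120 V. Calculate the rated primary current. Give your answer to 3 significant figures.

I_p = S/V_p = 750000/22000 = 34.1 A.

I_p ≈ 34.1 A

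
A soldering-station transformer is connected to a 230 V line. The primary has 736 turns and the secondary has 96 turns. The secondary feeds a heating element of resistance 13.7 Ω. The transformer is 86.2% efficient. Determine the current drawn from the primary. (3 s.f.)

I_p ≈ 0.331 A

V_s = 230 × 96/736 = 30.000 V.
I_s = V_s/R = 30.000/13.7 = 2.1898 A.
P_out = V_s I_s = 30.000 × 2.1898 = 65.693 W.
P_in = P_out/η = 65.693/0.862 = 76.210 W.
I_p = P_in/V_p = 76.210/230 = 0.331 A.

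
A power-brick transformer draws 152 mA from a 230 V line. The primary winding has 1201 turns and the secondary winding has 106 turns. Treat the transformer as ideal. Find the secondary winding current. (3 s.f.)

I_s/I_p = N_p/N_s, so I_s = 0.152 × 1201/106 = 1.72 A.

I_s ≈ 1.72 A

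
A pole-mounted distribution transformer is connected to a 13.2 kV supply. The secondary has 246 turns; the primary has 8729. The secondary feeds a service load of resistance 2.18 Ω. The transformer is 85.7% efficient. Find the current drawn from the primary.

V_s = 13200 × 246/8729 = 372.00 V.
I_s = V_s/R = 372.00/2.18 = 170.64 A.
P_out = V_s I_s = 372.00 × 170.64 = 63479 W.
P_in = P_out/η = 63479/0.857 = 74072 W.
I_p = P_in/V_p = 74072/13200 = 5.61 A.

I_p ≈ 5.61 A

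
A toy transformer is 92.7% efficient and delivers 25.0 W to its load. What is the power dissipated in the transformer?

P_loss ≈ 1.97 W

P_in = P_out/η = 25.0/0.927 = 26.9687 W.
P_loss = P_in − P_out = 26.9687 − 25.0 = 1.97 W.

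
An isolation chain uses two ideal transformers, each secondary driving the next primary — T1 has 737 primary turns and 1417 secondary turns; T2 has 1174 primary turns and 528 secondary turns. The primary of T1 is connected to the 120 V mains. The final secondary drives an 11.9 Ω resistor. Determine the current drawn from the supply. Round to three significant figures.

I_supply ≈ 7.54 A

Secondary of T1: V = 120.00 × 1417/737 = 230.72 V.
Secondary of T2: V = 230.72 × 528/1174 = 103.76 V.
I_load = 103.76/11.9 = 8.7197 A, so P_out = 103.76 × 8.7197 = 904.80 W.
All ideal ⇒ P_in = P_out, so I_supply = 904.80/120 = 7.54 A.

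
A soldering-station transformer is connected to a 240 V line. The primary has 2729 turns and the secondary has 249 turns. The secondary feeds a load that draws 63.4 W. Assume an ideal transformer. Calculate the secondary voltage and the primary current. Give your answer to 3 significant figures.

V_s ≈ 21.9 V, I_p ≈ 0.264 A

V_s = V_p × N_s/N_p = 240 × 249/2729 = 21.898 V.
I_s = P/V_s = 63.4/21.898 = 2.8952 A.
I_p = I_s × N_s/N_p = 2.8952 × 249/2729 = 0.264 A.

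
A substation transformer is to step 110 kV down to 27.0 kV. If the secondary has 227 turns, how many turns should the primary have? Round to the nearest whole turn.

N_p = 925 turns

N_p/N_s = V_p/V_s, so N_p = 227 × 110000/27000 = 924.8 ≈ 925 turns.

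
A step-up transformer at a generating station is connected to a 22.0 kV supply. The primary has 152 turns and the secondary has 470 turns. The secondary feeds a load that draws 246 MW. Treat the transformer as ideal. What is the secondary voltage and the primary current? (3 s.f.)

V_s ≈ 68000 V, I_p ≈ 11200 A

V_s = V_p × N_s/N_p = 22000 × 470/152 = 68026 V.
I_s = P/V_s = 2.46×10^8/68026 = 3616.2 A.
I_p = I_s × N_s/N_p = 3616.2 × 470/152 = 11200 A.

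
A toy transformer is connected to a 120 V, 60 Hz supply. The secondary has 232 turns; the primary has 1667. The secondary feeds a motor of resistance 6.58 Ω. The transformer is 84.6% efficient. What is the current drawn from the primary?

I_p ≈ 0.418 A

V_s = 120 × 232/1667 = 16.701 V.
I_s = V_s/R = 16.701/6.58 = 2.5381 A.
P_out = V_s I_s = 16.701 × 2.5381 = 42.388 W.
P_in = P_out/η = 42.388/0.846 = 50.104 W.
I_p = P_in/V_p = 50.104/120 = 0.418 A.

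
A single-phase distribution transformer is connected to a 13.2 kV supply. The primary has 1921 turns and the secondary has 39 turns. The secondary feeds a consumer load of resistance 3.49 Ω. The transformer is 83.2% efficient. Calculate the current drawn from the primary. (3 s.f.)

V_s = 13200 × 39/1921 = 267.99 V.
I_s = V_s/R = 267.99/3.49 = 76.787 A.
P_out = V_s I_s = 267.99 × 76.787 = 20578 W.
P_in = P_out/η = 20578/0.832 = 24733 W.
I_p = P_in/V_p = 24733/13200 = 1.87 A.

I_p ≈ 1.87 A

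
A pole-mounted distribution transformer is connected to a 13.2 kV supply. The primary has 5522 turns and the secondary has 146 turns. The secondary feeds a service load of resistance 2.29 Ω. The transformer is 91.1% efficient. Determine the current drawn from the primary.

I_p ≈ 4.42 A

V_s = 13200 × 146/5522 = 349.00 V.
I_s = V_s/R = 349.00/2.29 = 152.40 A.
P_out = V_s I_s = 349.00 × 152.40 = 53189 W.
P_in = P_out/η = 53189/0.911 = 58386 W.
I_p = P_in/V_p = 58386/13200 = 4.42 A.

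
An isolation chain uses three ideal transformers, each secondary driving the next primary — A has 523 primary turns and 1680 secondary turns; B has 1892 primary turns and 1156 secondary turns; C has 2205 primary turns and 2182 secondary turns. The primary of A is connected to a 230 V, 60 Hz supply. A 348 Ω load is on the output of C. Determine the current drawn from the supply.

I_supply ≈ 2.49 A

Secondary of A: V = 230.00 × 1680/523 = 738.81 V.
Secondary of B: V = 738.81 × 1156/1892 = 451.41 V.
Secondary of C: V = 451.41 × 2182/2205 = 446.70 V.
I_load = 446.70/348 = 1.2836 A, so P_out = 446.70 × 1.2836 = 573.40 W.
All ideal ⇒ P_in = P_out, so I_supply = 573.40/230 = 2.49 A.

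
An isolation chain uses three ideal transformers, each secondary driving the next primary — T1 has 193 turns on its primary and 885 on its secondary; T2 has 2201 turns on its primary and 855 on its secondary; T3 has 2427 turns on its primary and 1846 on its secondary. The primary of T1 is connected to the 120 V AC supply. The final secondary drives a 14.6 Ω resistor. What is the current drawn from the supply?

After T1: V = 120.00 × 885/193 = 550.26 V.
After T2: V = 550.26 × 855/2201 = 213.75 V.
After T3: V = 213.75 × 1846/2427 = 162.58 V.
I_load = 162.58/14.6 = 11.136 A, so P_out = 162.58 × 11.136 = 1810.5 W.
All ideal ⇒ P_in = P_out, so I_supply = 1810.5/120 = 15.1 A.

I_supply ≈ 15.1 A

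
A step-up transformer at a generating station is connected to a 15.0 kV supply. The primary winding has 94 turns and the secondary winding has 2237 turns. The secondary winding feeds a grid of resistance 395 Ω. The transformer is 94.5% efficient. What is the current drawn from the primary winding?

I_p ≈ 22800 A

V_s = 15000 × 2237/94 = 356970 V.
I_s = V_s/R = 356970/395 = 903.72 A.
P_out = V_s I_s = 356970 × 903.72 = 3.2260×10^8 W.
P_in = P_out/η = 3.2260×10^8/0.945 = 3.4137×10^8 W.
I_p = P_in/V_p = 3.4137×10^8/15000 = 22800 A.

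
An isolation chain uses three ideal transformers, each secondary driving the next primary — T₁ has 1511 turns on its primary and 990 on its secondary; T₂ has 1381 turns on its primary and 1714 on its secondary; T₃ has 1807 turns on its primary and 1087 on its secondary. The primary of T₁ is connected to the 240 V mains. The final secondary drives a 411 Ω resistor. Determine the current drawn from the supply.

I_supply ≈ 0.140 A

After T₁: V = 240.00 × 990/1511 = 157.25 V.
After T₂: V = 157.25 × 1714/1381 = 195.16 V.
After T₃: V = 195.16 × 1087/1807 = 117.40 V.
I_load = 117.40/411 = 0.28565 A, so P_out = 117.40 × 0.28565 = 33.535 W.
All ideal ⇒ P_in = P_out, so I_supply = 33.535/240 = 0.140 A.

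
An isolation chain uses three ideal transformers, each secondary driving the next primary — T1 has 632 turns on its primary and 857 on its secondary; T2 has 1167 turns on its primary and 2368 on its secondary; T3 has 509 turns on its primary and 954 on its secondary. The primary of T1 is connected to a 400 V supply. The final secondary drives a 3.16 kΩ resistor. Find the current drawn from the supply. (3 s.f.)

After T1: V = 400.00 × 857/632 = 542.41 V.
After T2: V = 542.41 × 2368/1167 = 1100.6 V.
After T3: V = 1100.6 × 954/509 = 2062.8 V.
I_load = 2062.8/3160 = 0.65280 A, so P_out = 2062.8 × 0.65280 = 1346.6 W.
All ideal ⇒ P_in = P_out, so I_supply = 1346.6/400 = 3.37 A.

I_supply ≈ 3.37 A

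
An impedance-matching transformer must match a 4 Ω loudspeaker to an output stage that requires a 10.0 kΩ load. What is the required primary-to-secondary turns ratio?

Z_p/Z_s = (N_p/N_s)², so N_p/N_s = √(10000/4) = √2500 = 50.0.

N_p/N_s ≈ 50.0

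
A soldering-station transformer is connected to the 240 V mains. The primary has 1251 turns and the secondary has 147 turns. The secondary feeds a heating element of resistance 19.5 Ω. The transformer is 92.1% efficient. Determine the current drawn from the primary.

V_s = 240 × 147/1251 = 28.201 V.
I_s = V_s/R = 28.201/19.5 = 1.4462 A.
P_out = V_s I_s = 28.201 × 1.4462 = 40.786 W.
P_in = P_out/η = 40.786/0.921 = 44.284 W.
I_p = P_in/V_p = 44.284/240 = 0.185 A.

I_p ≈ 0.185 A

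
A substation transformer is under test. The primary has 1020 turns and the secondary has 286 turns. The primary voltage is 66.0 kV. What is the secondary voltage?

V_s ≈ 18500 V

V_s/V_p = N_s/N_p, so V_s = 66000 × 286/1020 = 18500 V.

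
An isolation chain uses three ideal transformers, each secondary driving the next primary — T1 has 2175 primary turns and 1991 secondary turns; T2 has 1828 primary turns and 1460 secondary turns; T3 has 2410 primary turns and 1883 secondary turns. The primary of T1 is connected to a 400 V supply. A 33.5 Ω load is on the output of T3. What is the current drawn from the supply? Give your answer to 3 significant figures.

After T1: V = 400.00 × 1991/2175 = 366.16 V.
After T2: V = 366.16 × 1460/1828 = 292.45 V.
After T3: V = 292.45 × 1883/2410 = 228.50 V.
I_load = 228.50/33.5 = 6.8208 A, so P_out = 228.50 × 6.8208 = 1558.5 W.
All ideal ⇒ P_in = P_out, so I_supply = 1558.5/400 = 3.90 A.

I_supply ≈ 3.90 A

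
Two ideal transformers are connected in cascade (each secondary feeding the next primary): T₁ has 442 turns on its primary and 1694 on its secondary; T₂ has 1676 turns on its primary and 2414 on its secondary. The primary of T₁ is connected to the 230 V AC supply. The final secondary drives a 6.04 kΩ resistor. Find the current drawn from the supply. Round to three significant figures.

I_supply ≈ 1.16 A

Secondary of T₁: V = 230.00 × 1694/442 = 881.49 V.
Secondary of T₂: V = 881.49 × 2414/1676 = 1269.6 V.
I_load = 1269.6/6040 = 0.21021 A, so P_out = 1269.6 × 0.21021 = 266.89 W.
All ideal ⇒ P_in = P_out, so I_supply = 266.89/230 = 1.16 A.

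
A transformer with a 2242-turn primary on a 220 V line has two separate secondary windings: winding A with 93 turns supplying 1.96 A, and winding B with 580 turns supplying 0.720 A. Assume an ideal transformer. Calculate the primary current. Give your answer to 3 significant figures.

I_p ≈ 0.268 A

V_A = 220 × 93/2242 = 9.1258 V; V_B = 220 × 580/2242 = 56.913 V.
P_out = V_A I_A + V_B I_B = 9.1258×1.96 + 56.913×0.720 = 17.887 + 40.978 = 58.864 W.
Ideal ⇒ P_in = P_out, so I_p = P_out/V_p = 58.864/220 = 0.268 A.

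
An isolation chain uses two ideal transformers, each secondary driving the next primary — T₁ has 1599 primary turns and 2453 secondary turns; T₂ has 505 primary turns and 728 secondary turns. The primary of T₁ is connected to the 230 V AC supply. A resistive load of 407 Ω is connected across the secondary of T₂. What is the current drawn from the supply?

I_supply ≈ 2.76 A

After T₁: V = 230.00 × 2453/1599 = 352.84 V.
After T₂: V = 352.84 × 728/505 = 508.65 V.
I_load = 508.65/407 = 1.2497 A, so P_out = 508.65 × 1.2497 = 635.68 W.
All ideal ⇒ P_in = P_out, so I_supply = 635.68/230 = 2.76 A.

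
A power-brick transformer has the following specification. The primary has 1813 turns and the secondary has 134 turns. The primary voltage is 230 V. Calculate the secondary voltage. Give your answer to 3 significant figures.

V_s/V_p = N_s/N_p, so V_s = 230 × 134/1813 = 17.0 V.

V_s ≈ 17.0 V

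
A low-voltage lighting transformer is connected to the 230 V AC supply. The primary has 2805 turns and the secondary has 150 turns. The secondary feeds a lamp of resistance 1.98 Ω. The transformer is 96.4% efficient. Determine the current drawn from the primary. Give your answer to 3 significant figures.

I_p ≈ 0.345 A

V_s = 230 × 150/2805 = 12.299 V.
I_s = V_s/R = 12.299/1.98 = 6.2119 A.
P_out = V_s I_s = 12.299 × 6.2119 = 76.402 W.
P_in = P_out/η = 76.402/0.964 = 79.256 W.
I_p = P_in/V_p = 79.256/230 = 0.345 A.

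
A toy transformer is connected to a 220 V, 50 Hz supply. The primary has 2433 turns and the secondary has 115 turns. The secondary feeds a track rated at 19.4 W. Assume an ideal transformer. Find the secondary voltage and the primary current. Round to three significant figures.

V_s = V_p × N_s/N_p = 220 × 115/2433 = 10.399 V.
I_s = P/V_s = 19.4/10.399 = 1.8656 A.
I_p = I_s × N_s/N_p = 1.8656 × 115/2433 = 0.0882 A.

V_s ≈ 10.4 V, I_p ≈ 0.0882 A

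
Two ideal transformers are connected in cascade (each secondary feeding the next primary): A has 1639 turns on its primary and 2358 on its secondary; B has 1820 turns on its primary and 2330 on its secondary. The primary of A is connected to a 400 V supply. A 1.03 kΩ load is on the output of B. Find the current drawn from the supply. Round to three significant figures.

I_supply ≈ 1.32 A

Secondary of A: V = 400.00 × 2358/1639 = 575.47 V.
Secondary of B: V = 575.47 × 2330/1820 = 736.73 V.
I_load = 736.73/1030 = 0.71527 A, so P_out = 736.73 × 0.71527 = 526.96 W.
All ideal ⇒ P_in = P_out, so I_supply = 526.96/400 = 1.32 A.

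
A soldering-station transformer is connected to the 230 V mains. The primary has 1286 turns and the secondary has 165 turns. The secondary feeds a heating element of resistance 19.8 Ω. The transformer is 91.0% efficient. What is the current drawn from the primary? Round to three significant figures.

I_p ≈ 0.210 A

V_s = 230 × 165/1286 = 29.510 V.
I_s = V_s/R = 29.510/19.8 = 1.4904 A.
P_out = V_s I_s = 29.510 × 1.4904 = 43.982 W.
P_in = P_out/η = 43.982/0.910 = 48.332 W.
I_p = P_in/V_p = 48.332/230 = 0.210 A.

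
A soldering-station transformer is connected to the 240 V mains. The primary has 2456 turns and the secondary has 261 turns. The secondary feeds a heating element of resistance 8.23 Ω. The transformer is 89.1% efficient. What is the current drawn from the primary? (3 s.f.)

V_s = 240 × 261/2456 = 25.505 V.
I_s = V_s/R = 25.505/8.23 = 3.0990 A.
P_out = V_s I_s = 25.505 × 3.0990 = 79.040 W.
P_in = P_out/η = 79.040/0.891 = 88.709 W.
I_p = P_in/V_p = 88.709/240 = 0.370 A.

I_p ≈ 0.370 A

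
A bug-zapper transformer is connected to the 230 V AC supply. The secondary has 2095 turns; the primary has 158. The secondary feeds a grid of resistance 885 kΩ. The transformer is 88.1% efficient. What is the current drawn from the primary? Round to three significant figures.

V_s = 230 × 2095/158 = 3049.7 V.
I_s = V_s/R = 3049.7/885000 = 0.0034460 A.
P_out = V_s I_s = 3049.7 × 0.0034460 = 10.509 W.
P_in = P_out/η = 10.509/0.881 = 11.929 W.
I_p = P_in/V_p = 11.929/230 = 0.0519 A.

I_p ≈ 0.0519 A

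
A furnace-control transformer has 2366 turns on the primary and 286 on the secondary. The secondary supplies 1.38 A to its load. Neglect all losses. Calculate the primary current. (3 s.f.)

For an ideal transformer I_p/I_s = N_s/N_p, so I_p = 1.38 × 286/2366 = 0.167 A.

I_p ≈ 0.167 A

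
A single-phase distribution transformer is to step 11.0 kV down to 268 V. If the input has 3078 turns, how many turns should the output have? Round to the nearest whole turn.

N_out/N_in = V_out/V_in, so N_out = 3078 × 268/11000 = 75.0 ≈ 75 turns.

N_out = 75 turns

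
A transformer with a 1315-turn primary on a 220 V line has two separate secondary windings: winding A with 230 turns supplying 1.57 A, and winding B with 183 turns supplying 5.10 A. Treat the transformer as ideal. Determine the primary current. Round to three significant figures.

I_p ≈ 0.984 A

V_A = 220 × 230/1315 = 38.479 V; V_B = 220 × 183/1315 = 30.616 V.
P_out = V_A I_A + V_B I_B = 38.479×1.57 + 30.616×5.10 = 60.412 + 156.14 = 216.55 W.
Ideal ⇒ P_in = P_out, so I_p = P_out/V_p = 216.55/220 = 0.984 A.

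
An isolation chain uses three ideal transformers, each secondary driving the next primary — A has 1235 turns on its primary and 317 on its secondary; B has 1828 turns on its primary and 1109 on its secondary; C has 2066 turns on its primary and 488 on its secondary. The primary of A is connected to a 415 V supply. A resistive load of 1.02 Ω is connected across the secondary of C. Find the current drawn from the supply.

I_supply ≈ 0.550 A

After A: V = 415.00 × 317/1235 = 106.52 V.
After B: V = 106.52 × 1109/1828 = 64.624 V.
After C: V = 64.624 × 488/2066 = 15.265 V.
I_load = 15.265/1.02 = 14.965 A, so P_out = 15.265 × 14.965 = 228.44 W.
All ideal ⇒ P_in = P_out, so I_supply = 228.44/415 = 0.550 A.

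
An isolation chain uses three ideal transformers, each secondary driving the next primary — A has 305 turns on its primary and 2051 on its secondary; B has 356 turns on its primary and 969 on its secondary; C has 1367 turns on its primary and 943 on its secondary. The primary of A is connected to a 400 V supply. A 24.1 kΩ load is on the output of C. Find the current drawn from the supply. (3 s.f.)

I_supply ≈ 2.65 A

Secondary of A: V = 400.00 × 2051/305 = 2689.8 V.
Secondary of B: V = 2689.8 × 969/356 = 7321.5 V.
Secondary of C: V = 7321.5 × 943/1367 = 5050.6 V.
I_load = 5050.6/24100 = 0.20957 A, so P_out = 5050.6 × 0.20957 = 1058.4 W.
All ideal ⇒ P_in = P_out, so I_supply = 1058.4/400 = 2.65 A.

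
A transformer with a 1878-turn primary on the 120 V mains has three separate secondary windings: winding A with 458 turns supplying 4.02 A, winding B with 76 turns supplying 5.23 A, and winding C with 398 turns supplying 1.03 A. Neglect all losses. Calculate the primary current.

V_A = 120 × 458/1878 = 29.265 V; V_B = 120 × 76/1878 = 4.8562 V; V_C = 120 × 398/1878 = 25.431 V.
P_out = V_A I_A + V_B I_B + V_C I_C = 29.265×4.02 + 4.8562×5.23 + 25.431×1.03 = 117.65 + 25.398 + 26.194 = 169.24 W.
Ideal ⇒ P_in = P_out, so I_p = P_out/V_p = 169.24/120 = 1.41 A.

I_p ≈ 1.41 A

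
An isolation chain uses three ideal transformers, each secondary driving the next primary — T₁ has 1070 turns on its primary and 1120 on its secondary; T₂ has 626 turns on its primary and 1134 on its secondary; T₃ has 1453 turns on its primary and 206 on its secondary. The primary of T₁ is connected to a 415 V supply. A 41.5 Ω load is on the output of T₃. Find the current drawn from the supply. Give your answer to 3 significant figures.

I_supply ≈ 0.723 A

After T₁: V = 415.00 × 1120/1070 = 434.39 V.
After T₂: V = 434.39 × 1134/626 = 786.90 V.
After T₃: V = 786.90 × 206/1453 = 111.56 V.
I_load = 111.56/41.5 = 2.6883 A, so P_out = 111.56 × 2.6883 = 299.91 W.
All ideal ⇒ P_in = P_out, so I_supply = 299.91/415 = 0.723 A.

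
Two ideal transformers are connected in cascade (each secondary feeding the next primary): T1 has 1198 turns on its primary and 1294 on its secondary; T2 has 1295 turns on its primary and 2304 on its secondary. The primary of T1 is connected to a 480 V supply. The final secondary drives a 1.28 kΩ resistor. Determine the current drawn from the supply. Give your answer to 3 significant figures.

I_supply ≈ 1.38 A

After T1: V = 480.00 × 1294/1198 = 518.46 V.
After T2: V = 518.46 × 2304/1295 = 922.43 V.
I_load = 922.43/1280 = 0.72065 A, so P_out = 922.43 × 0.72065 = 664.74 W.
All ideal ⇒ P_in = P_out, so I_supply = 664.74/480 = 1.38 A.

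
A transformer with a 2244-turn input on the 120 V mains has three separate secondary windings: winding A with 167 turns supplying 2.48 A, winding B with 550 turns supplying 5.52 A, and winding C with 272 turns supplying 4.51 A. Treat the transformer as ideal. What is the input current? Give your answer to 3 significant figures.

I_in ≈ 2.08 A

V_A = 120 × 167/2244 = 8.9305 V; V_B = 120 × 550/2244 = 29.412 V; V_C = 120 × 272/2244 = 14.545 V.
P_out = V_A I_A + V_B I_B + V_C I_C = 8.9305×2.48 + 29.412×5.52 + 14.545×4.51 = 22.148 + 162.35 + 65.600 = 250.10 W.
Ideal ⇒ P_in = P_out, so I_in = P_out/V_in = 250.10/120 = 2.08 A.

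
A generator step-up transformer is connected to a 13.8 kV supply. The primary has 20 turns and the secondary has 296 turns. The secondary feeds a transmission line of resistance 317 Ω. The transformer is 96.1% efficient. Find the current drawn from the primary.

V_s = 13800 × 296/20 = 204240 V.
I_s = V_s/R = 204240/317 = 644.29 A.
P_out = V_s I_s = 204240 × 644.29 = 1.3159×10^8 W.
P_in = P_out/η = 1.3159×10^8/0.961 = 1.3693×10^8 W.
I_p = P_in/V_p = 1.3693×10^8/13800 = 9920 A.

I_p ≈ 9920 A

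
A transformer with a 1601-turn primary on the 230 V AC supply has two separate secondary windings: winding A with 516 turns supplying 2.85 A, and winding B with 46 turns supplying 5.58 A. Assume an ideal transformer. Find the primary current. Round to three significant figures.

V_A = 230 × 516/1601 = 74.129 V; V_B = 230 × 46/1601 = 6.6084 V.
P_out = V_A I_A + V_B I_B = 74.129×2.85 + 6.6084×5.58 = 211.27 + 36.875 = 248.14 W.
Ideal ⇒ P_in = P_out, so I_p = P_out/V_p = 248.14/230 = 1.08 A.

I_p ≈ 1.08 A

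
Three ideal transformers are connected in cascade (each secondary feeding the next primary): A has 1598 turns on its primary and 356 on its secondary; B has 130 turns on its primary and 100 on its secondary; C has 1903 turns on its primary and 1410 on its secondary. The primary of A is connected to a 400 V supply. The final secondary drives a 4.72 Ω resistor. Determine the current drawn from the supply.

Secondary of A: V = 400.00 × 356/1598 = 89.111 V.
Secondary of B: V = 89.111 × 100/130 = 68.547 V.
Secondary of C: V = 68.547 × 1410/1903 = 50.789 V.
I_load = 50.789/4.72 = 10.760 A, so P_out = 50.789 × 10.760 = 546.51 W.
All ideal ⇒ P_in = P_out, so I_supply = 546.51/400 = 1.37 A.

I_supply ≈ 1.37 A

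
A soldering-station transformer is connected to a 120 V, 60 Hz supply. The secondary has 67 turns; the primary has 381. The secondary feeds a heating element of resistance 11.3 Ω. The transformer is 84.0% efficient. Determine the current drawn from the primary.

I_p ≈ 0.391 A

V_s = 120 × 67/381 = 21.102 V.
I_s = V_s/R = 21.102/11.3 = 1.8675 A.
P_out = V_s I_s = 21.102 × 1.8675 = 39.408 W.
P_in = P_out/η = 39.408/0.840 = 46.914 W.
I_p = P_in/V_p = 46.914/120 = 0.391 A.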